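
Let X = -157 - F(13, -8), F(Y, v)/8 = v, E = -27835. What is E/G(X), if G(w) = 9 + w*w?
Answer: -27835/8658 ≈ -3.2149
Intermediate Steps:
F(Y, v) = 8*v
X = -93 (X = -157 - 8*(-8) = -157 - 1*(-64) = -157 + 64 = -93)
G(w) = 9 + w²
E/G(X) = -27835/(9 + (-93)²) = -27835/(9 + 8649) = -27835/8658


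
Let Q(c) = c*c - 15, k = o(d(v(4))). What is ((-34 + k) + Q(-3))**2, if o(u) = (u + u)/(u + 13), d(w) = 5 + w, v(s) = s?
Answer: 185761/121 ≈ 1535.2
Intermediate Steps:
o(u) = 2*u/(13 + u) (o(u) = (2*u)/(13 + u) = 2*u/(13 + u))
k = 9/11 (k = 2*(5 + 4)/(13 + (5 + 4)) = 2*9/(13 + 9) = 2*9/22 = 2*9*(1/22) = 9/11 ≈ 0.81818)
Q(c) = -15 + c**2 (Q(c) = c**2 - 15 = -15 + c**2)
((-34 + k) + Q(-3))**2 = ((-34 + 9/11) + (-15 + (-3)**2))**2 = (-365/11 + (-15 + 9))**2 = (-365/11 - 6)**2 = (-431/11)**2 = 185761/121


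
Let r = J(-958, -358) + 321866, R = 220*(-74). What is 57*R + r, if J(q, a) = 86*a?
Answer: -636882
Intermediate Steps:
R = -16280
r = 291078 (r = 86*(-358) + 321866 = -30788 + 321866 = 291078)
57*R + r = 57*(-16280) + 291078 = -927960 + 291078 = -636882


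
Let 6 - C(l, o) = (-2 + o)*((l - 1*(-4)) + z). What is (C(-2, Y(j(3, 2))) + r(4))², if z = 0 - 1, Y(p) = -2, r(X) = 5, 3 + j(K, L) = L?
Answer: 225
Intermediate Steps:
j(K, L) = -3 + L
z = -1
C(l, o) = 6 - (-2 + o)*(3 + l) (C(l, o) = 6 - (-2 + o)*((l - 1*(-4)) - 1) = 6 - (-2 + o)*((l + 4) - 1) = 6 - (-2 + o)*((4 + l) - 1) = 6 - (-2 + o)*(3 + l))
(C(-2, Y(j(3, 2))) + r(4))² = ((12 - 3*(-2) + 2*(-2) - 1*(-2)*(-2)) + 5)² = ((12 + 6 - 4 - 4) + 5)² = (10 + 5)² = 15² = 225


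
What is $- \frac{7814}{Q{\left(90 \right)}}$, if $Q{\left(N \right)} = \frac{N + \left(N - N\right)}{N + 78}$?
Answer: $- \frac{218792}{15} \approx -14586.0$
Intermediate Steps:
$Q{\left(N \right)} = \frac{N}{78 + N}$ ($Q{\left(N \right)} = \frac{N + 0}{78 + N} = \frac{N}{78 + N}$)
$- \frac{7814}{Q{\left(90 \right)}} = - \frac{7814}{90 \frac{1}{78 + 90}} = - \frac{7814}{90 \cdot \frac{1}{168}} = - \frac{7814}{\frac{15}{28}} = \left(-7814\right) \frac{28}{15} = - \frac{218792}{15}$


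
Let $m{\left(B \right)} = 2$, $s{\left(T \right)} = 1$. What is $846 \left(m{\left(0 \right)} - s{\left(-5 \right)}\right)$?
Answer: $846$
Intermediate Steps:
$846 \left(m{\left(0 \right)} - s{\left(-5 \right)}\right) = 846 \left(2 - 1\right) = 846 \cdot 1 = 846$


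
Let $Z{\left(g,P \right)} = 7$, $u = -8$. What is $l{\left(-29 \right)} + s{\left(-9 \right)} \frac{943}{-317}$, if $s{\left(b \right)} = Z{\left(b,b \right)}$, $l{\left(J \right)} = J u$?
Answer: $\frac{66943}{317} \approx 211.18$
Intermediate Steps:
$l{\left(J \right)} = - 8 J$ ($l{\left(J \right)} = J \left(-8\right) = - 8 J$)
$s{\left(b \right)} = 7$
$l{\left(-29 \right)} + s{\left(-9 \right)} \frac{943}{-317} = \left(-8\right) \left(-29\right) + 7 \frac{943}{-317} = 232 + 7 \cdot 943 \left(- \frac{1}{317}\right) = 232 + 7 \left(- \frac{943}{317}\right) = 232 - \frac{6601}{317} = \frac{66943}{317}$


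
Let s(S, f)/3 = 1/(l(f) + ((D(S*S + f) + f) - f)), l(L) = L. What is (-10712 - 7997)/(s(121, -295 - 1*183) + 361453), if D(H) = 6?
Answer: -8830648/170605813 ≈ -0.051761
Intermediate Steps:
s(S, f) = 3/(6 + f) (s(S, f) = 3/(f + ((6 + f) - f)) = 3/(f + 6) = 3/(6 + f))
(-10712 - 7997)/(s(121, -295 - 1*183) + 361453) = (-10712 - 7997)/(3/(6 + (-295 - 1*183)) + 361453) = -18709/(3/(6 + (-295 - 183)) + 361453) = -18709/(3/(6 - 478) + 361453) = -18709/(3/(-472) + 361453) = -18709/(3*(-1/472) + 361453) = -18709/(-3/472 + 361453) = -18709/170605813/472 = -18709*472/170605813 = -8830648/170605813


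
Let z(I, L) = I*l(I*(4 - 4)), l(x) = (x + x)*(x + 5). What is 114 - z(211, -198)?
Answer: 114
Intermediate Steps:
l(x) = 2*x*(5 + x) (l(x) = (2*x)*(5 + x) = 2*x*(5 + x))
z(I, L) = 0 (z(I, L) = I*(2*(I*(4 - 4))*(5 + I*(4 - 4))) = I*(2*(I*0)*(5 + I*0)) = I*(2*0*(5 + 0)) = I*(2*0*5) = I*0 = 0)
114 - z(211, -198) = 114 - 1*0 = 114 + 0 = 114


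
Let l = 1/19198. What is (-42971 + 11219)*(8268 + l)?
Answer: -2519982635940/9599 ≈ -2.6253e+8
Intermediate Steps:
l = 1/19198 ≈ 5.2089e-5
(-42971 + 11219)*(8268 + l) = (-42971 + 11219)*(8268 + 1/19198) = -31752*158729065/19198 = -2519982635940/9599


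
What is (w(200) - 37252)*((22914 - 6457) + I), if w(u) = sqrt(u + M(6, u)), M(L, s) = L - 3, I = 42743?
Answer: -2205318400 + 59200*sqrt(203) ≈ -2.2045e+9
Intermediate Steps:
M(L, s) = -3 + L
w(u) = sqrt(3 + u) (w(u) = sqrt(u + (-3 + 6)) = sqrt(u + 3) = sqrt(3 + u))
(w(200) - 37252)*((22914 - 6457) + I) = (sqrt(3 + 200) - 37252)*((22914 - 6457) + 42743) = (sqrt(203) - 37252)*(16457 + 42743) = (-37252 + sqrt(203))*59200 = -2205318400 + 59200*sqrt(203)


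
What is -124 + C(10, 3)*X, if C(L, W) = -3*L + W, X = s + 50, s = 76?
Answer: -3526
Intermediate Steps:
X = 126 (X = 76 + 50 = 126)
C(L, W) = W - 3*L
-124 + C(10, 3)*X = -124 + (3 - 3*10)*126 = -124 + (3 - 30)*126 = -124 - 27*126 = -124 - 3402 = -3526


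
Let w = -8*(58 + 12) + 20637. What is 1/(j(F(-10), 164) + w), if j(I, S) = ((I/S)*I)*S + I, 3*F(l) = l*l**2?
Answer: 9/1177693 ≈ 7.6421e-6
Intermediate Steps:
F(l) = l**3/3 (F(l) = (l*l**2)/3 = l**3/3)
j(I, S) = I + I**2 (j(I, S) = (I**2/S)*S + I = I**2 + I = I + I**2)
w = 20077 (w = -8*70 + 20637 = -560 + 20637 = 20077)
1/(j(F(-10), 164) + w) = 1/(((1/3)*(-10)**3)*(1 + (1/3)*(-10)**3) + 20077) = 1/(((1/3)*(-1000))*(1 + (1/3)*(-1000)) + 20077) = 1/(-1000*(1 - 1000/3)/3 + 20077) = 1/(-1000/3*(-997/3) + 20077) = 1/(997000/9 + 20077) = 1/(1177693/9) = 9/1177693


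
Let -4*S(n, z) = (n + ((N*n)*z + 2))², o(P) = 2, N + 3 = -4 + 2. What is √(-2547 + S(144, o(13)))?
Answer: 2*I*√105289 ≈ 648.96*I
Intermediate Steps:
N = -5 (N = -3 + (-4 + 2) = -3 - 2 = -5)
S(n, z) = -(2 + n - 5*n*z)²/4 (S(n, z) = -(n + ((-5*n)*z + 2))²/4 = -(n + (-5*n*z + 2))²/4 = -(n + (2 - 5*n*z))²/4 = -(2 + n - 5*n*z)²/4)
√(-2547 + S(144, o(13))) = √(-2547 - (2 + 144 - 5*144*2)²/4) = √(-2547 - (2 + 144 - 1440)²/4) = √(-2547 - ¼*(-1294)²) = √(-2547 - ¼*1674436) = √(-2547 - 418609) = √(-421156) = 2*I*√105289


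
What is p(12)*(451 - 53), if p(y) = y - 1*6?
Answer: 2388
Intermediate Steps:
p(y) = -6 + y (p(y) = y - 6 = -6 + y)
p(12)*(451 - 53) = (-6 + 12)*(451 - 53) = 6*398 = 2388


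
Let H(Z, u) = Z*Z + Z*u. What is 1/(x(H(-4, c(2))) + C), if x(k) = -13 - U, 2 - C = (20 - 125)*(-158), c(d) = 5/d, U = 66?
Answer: -1/16667 ≈ -5.9999e-5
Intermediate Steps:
H(Z, u) = Z² + Z*u
C = -16588 (C = 2 - (20 - 125)*(-158) = 2 - (-105)*(-158) = 2 - 1*16590 = 2 - 16590 = -16588)
x(k) = -79 (x(k) = -13 - 1*66 = -13 - 66 = -79)
1/(x(H(-4, c(2))) + C) = 1/(-79 - 16588) = 1/(-16667) = -1/16667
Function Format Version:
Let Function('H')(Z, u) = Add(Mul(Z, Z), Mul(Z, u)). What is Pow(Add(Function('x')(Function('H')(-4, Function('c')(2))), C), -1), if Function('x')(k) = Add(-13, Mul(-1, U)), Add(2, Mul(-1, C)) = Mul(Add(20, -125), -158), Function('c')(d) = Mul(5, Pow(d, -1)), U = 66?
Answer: Rational(-1, 16667) ≈ -5.9999e-5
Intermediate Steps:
Function('H')(Z, u) = Add(Pow(Z, 2), Mul(Z, u))
C = -16588 (C = Add(2, Mul(-1, Mul(Add(20, -125), -158))) = Add(2, Mul(-1, Mul(-105, -158))) = Add(2, Mul(-1, 16590)) = Add(2, -16590) = -16588)
Function('x')(k) = -79 (Function('x')(k) = Add(-13, Mul(-1, 66)) = Add(-13, -66) = -79)
Pow(Add(Function('x')(Function('H')(-4, Function('c')(2))), C), -1) = Pow(Add(-79, -16588), -1) = Pow(-16667, -1) = Rational(-1, 16667)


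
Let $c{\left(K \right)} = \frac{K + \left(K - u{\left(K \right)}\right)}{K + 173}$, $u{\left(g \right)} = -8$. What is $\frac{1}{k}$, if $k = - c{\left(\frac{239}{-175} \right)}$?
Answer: $- \frac{15018}{461} \approx -32.577$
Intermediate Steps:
$c{\left(K \right)} = \frac{8 + 2 K}{173 + K}$ ($c{\left(K \right)} = \frac{K + \left(K - -8\right)}{K + 173} = \frac{K + \left(K + 8\right)}{173 + K} = \frac{K + \left(8 + K\right)}{173 + K} = \frac{8 + 2 K}{173 + K}$)
$k = - \frac{461}{15018}$ ($k = - \frac{2 \left(4 + \frac{239}{-175}\right)}{173 + \frac{239}{-175}} = - \frac{2 \left(4 + 239 \left(- \frac{1}{175}\right)\right)}{173 + 239 \left(- \frac{1}{175}\right)} = - \frac{2 \left(4 - \frac{239}{175}\right)}{173 - \frac{239}{175}} = - \frac{2 \cdot 461}{\frac{30036}{175} \cdot 175} = - \frac{2 \cdot 175 \cdot 461}{30036 \cdot 175} = \left(-1\right) \frac{461}{15018} = - \frac{461}{15018} \approx -0.030697$)
$\frac{1}{k} = \frac{1}{- \frac{461}{15018}} = - \frac{15018}{461}$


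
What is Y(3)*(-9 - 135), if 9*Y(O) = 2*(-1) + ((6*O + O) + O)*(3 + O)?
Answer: -2272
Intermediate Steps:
Y(O) = -2/9 + 8*O*(3 + O)/9 (Y(O) = (2*(-1) + ((6*O + O) + O)*(3 + O))/9 = (-2 + (7*O + O)*(3 + O))/9 = (-2 + (8*O)*(3 + O))/9 = (-2 + 8*O*(3 + O))/9 = -2/9 + 8*O*(3 + O)/9)
Y(3)*(-9 - 135) = (-2/9 + (8/3)*3 + (8/9)*3²)*(-9 - 135) = (-2/9 + 8 + (8/9)*9)*(-144) = (-2/9 + 8 + 8)*(-144) = (142/9)*(-144) = -2272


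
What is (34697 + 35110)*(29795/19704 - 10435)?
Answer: -4783674643705/6568 ≈ -7.2833e+8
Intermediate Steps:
(34697 + 35110)*(29795/19704 - 10435) = 69807*(29795*(1/19704) - 10435) = 69807*(29795/19704 - 10435) = 69807*(-205581445/19704) = -4783674643705/6568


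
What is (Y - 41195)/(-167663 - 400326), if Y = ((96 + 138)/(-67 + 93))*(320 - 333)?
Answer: 41312/567989 ≈ 0.072734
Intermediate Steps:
Y = -117 (Y = (234/26)*(-13) = (234*(1/26))*(-13) = 9*(-13) = -117)
(Y - 41195)/(-167663 - 400326) = (-117 - 41195)/(-167663 - 400326) = -41312/(-567989) = -41312*(-1/567989) = 41312/567989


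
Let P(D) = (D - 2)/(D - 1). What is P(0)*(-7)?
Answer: -14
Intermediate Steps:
P(D) = (-2 + D)/(-1 + D)
P(0)*(-7) = ((-2 + 0)/(-1 + 0))*(-7) = (-2/(-1))*(-7) = -1*(-2)*(-7) = 2*(-7) = -14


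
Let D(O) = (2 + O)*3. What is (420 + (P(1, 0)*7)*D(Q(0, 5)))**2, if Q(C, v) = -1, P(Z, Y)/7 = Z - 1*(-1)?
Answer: 509796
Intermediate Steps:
P(Z, Y) = 7 + 7*Z (P(Z, Y) = 7*(Z - 1*(-1)) = 7*(Z + 1) = 7*(1 + Z) = 7 + 7*Z)
D(O) = 6 + 3*O
(420 + (P(1, 0)*7)*D(Q(0, 5)))**2 = (420 + ((7 + 7*1)*7)*(6 + 3*(-1)))**2 = (420 + ((7 + 7)*7)*(6 - 3))**2 = (420 + (14*7)*3)**2 = (420 + 98*3)**2 = (420 + 294)**2 = 714**2 = 509796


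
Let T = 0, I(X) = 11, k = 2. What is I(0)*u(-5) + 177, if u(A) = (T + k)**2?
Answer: 221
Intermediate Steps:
u(A) = 4 (u(A) = (0 + 2)**2 = 2**2 = 4)
I(0)*u(-5) + 177 = 11*4 + 177 = 44 + 177 = 221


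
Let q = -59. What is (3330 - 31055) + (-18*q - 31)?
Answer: -26694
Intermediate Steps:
(3330 - 31055) + (-18*q - 31) = (3330 - 31055) + (-18*(-59) - 31) = -27725 + (1062 - 31) = -27725 + 1031 = -26694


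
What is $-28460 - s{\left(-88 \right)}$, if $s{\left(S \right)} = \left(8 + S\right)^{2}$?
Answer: $-34860$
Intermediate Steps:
$-28460 - s{\left(-88 \right)} = -28460 - \left(8 - 88\right)^{2} = -28460 - \left(-80\right)^{2} = -28460 - 6400 = -34860$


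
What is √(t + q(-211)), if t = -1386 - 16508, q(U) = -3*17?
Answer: I*√17945 ≈ 133.96*I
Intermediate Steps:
q(U) = -51
t = -17894
√(t + q(-211)) = √(-17894 - 51) = √(-17945) = I*√17945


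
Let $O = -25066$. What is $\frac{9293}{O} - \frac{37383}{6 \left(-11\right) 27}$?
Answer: $\frac{76706846}{3722301} \approx 20.607$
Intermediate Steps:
$\frac{9293}{O} - \frac{37383}{6 \left(-11\right) 27} = \frac{9293}{-25066} - \frac{37383}{6 \left(-11\right) 27} = 9293 \left(- \frac{1}{25066}\right) - \frac{37383}{\left(-66\right) 27} = - \frac{9293}{25066} - \frac{37383}{-1782} = - \frac{9293}{25066} - - \frac{12461}{594} = - \frac{9293}{25066} + \frac{12461}{594} = \frac{76706846}{3722301}$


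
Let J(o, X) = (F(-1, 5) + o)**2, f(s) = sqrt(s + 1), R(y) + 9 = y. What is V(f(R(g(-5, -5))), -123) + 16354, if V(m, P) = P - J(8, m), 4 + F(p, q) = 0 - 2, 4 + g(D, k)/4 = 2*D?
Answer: 16227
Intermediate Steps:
g(D, k) = -16 + 8*D (g(D, k) = -16 + 4*(2*D) = -16 + 8*D)
F(p, q) = -6 (F(p, q) = -4 + (0 - 2) = -4 - 2 = -6)
R(y) = -9 + y
f(s) = sqrt(1 + s)
J(o, X) = (-6 + o)**2
V(m, P) = -4 + P (V(m, P) = P - (-6 + 8)**2 = P - 1*2**2 = P - 1*4 = P - 4 = -4 + P)
V(f(R(g(-5, -5))), -123) + 16354 = (-4 - 123) + 16354 = -127 + 16354 = 16227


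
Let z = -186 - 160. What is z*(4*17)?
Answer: -23528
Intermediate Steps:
z = -346
z*(4*17) = -1384*17 = -346*68 = -23528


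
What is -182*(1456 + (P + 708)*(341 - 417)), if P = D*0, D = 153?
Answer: 9528064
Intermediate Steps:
P = 0 (P = 153*0 = 0)
-182*(1456 + (P + 708)*(341 - 417)) = -182*(1456 + (0 + 708)*(341 - 417)) = -182*(1456 + 708*(-76)) = -182*(1456 - 53808) = -182*(-52352) = 9528064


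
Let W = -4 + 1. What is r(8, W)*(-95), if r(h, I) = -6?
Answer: 570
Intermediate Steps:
W = -3
r(8, W)*(-95) = -6*(-95) = 570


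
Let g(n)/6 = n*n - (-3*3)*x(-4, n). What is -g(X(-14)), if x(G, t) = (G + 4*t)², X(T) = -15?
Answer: -222534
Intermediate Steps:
g(n) = 6*n² + 54*(-4 + 4*n)² (g(n) = 6*(n*n - (-3*3)*(-4 + 4*n)²) = 6*(n² - (-9)*(-4 + 4*n)²) = 6*(n² + 9*(-4 + 4*n)²) = 6*n² + 54*(-4 + 4*n)²)
-g(X(-14)) = -(864 - 1728*(-15) + 870*(-15)²) = -(864 + 25920 + 870*225) = -(864 + 25920 + 195750) = -1*222534 = -222534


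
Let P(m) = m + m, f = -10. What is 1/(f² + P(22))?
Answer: 1/144 ≈ 0.0069444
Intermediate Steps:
P(m) = 2*m
1/(f² + P(22)) = 1/((-10)² + 2*22) = 1/(100 + 44) = 1/144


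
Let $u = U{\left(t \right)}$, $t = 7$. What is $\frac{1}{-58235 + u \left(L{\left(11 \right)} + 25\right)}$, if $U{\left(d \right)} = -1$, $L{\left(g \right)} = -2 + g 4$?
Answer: $- \frac{1}{58302} \approx -1.7152 \cdot 10^{-5}$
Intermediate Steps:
$L{\left(g \right)} = -2 + 4 g$
$u = -1$
$\frac{1}{-58235 + u \left(L{\left(11 \right)} + 25\right)} = \frac{1}{-58235 - \left(\left(-2 + 4 \cdot 11\right) + 25\right)} = \frac{1}{-58235 - \left(\left(-2 + 44\right) + 25\right)} = \frac{1}{-58235 - \left(42 + 25\right)} = \frac{1}{-58235 - 67} = \frac{1}{-58302} = - \frac{1}{58302}$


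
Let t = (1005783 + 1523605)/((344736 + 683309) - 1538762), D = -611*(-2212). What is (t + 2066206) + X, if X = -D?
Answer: 364993631870/510717 ≈ 7.1467e+5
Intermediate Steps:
D = 1351532
t = -2529388/510717 (t = 2529388/(1028045 - 1538762) = 2529388/(-510717) = 2529388*(-1/510717) = -2529388/510717 ≈ -4.9526)
X = -1351532 (X = -1*1351532 = -1351532)
(t + 2066206) + X = (-2529388/510717 + 2066206) - 1351532 = 1055244000314/510717 - 1351532 = 364993631870/510717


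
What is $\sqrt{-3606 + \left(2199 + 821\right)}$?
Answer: $i \sqrt{586} \approx 24.207 i$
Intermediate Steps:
$\sqrt{-3606 + \left(2199 + 821\right)} = \sqrt{-3606 + 3020} = \sqrt{-586} = i \sqrt{586}$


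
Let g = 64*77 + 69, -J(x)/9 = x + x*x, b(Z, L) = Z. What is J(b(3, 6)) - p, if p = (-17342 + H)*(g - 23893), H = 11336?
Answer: -113489484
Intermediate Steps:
J(x) = -9*x - 9*x² (J(x) = -9*(x + x*x) = -9*(x + x²) = -9*x - 9*x²)
g = 4997 (g = 4928 + 69 = 4997)
p = 113489376 (p = (-17342 + 11336)*(4997 - 23893) = -6006*(-18896) = 113489376)
J(b(3, 6)) - p = -9*3*(1 + 3) - 1*113489376 = -9*3*4 - 113489376 = -108 - 113489376 = -113489484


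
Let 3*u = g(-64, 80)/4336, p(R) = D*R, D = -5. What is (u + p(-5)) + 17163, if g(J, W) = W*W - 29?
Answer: 223587875/13008 ≈ 17189.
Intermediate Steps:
g(J, W) = -29 + W² (g(J, W) = W² - 29 = -29 + W²)
p(R) = -5*R
u = 6371/13008 (u = ((-29 + 80²)/4336)/3 = ((-29 + 6400)*(1/4336))/3 = (6371*(1/4336))/3 = (⅓)*(6371/4336) = 6371/13008 ≈ 0.48978)
(u + p(-5)) + 17163 = (6371/13008 - 5*(-5)) + 17163 = (6371/13008 + 25) + 17163 = 331571/13008 + 17163 = 223587875/13008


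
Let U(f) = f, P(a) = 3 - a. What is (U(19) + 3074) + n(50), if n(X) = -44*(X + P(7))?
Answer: 1069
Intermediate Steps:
n(X) = 176 - 44*X (n(X) = -44*(X + (3 - 1*7)) = -44*(X + (3 - 7)) = -44*(X - 4) = -44*(-4 + X) = 176 - 44*X)
(U(19) + 3074) + n(50) = (19 + 3074) + (176 - 44*50) = 3093 + (176 - 2200) = 3093 - 2024 = 1069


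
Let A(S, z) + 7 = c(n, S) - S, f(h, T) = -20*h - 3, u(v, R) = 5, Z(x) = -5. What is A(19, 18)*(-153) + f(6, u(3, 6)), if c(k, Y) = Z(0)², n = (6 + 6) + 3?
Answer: 30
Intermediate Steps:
n = 15 (n = 12 + 3 = 15)
f(h, T) = -3 - 20*h
c(k, Y) = 25 (c(k, Y) = (-5)² = 25)
A(S, z) = 18 - S (A(S, z) = -7 + (25 - S) = 18 - S)
A(19, 18)*(-153) + f(6, u(3, 6)) = (18 - 1*19)*(-153) + (-3 - 20*6) = (18 - 19)*(-153) + (-3 - 120) = -1*(-153) - 123 = 153 - 123 = 30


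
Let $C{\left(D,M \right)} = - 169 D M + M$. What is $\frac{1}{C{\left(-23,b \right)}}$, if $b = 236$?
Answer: $\frac{1}{917568} \approx 1.0898 \cdot 10^{-6}$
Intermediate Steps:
$C{\left(D,M \right)} = M - 169 D M$ ($C{\left(D,M \right)} = - 169 D M + M = M - 169 D M$)
$\frac{1}{C{\left(-23,b \right)}} = \frac{1}{236 \left(1 - -3887\right)} = \frac{1}{236 \left(1 + 3887\right)} = \frac{1}{236 \cdot 3888} = \frac{1}{917568}$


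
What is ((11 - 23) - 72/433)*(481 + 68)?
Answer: -2892132/433 ≈ -6679.3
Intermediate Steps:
((11 - 23) - 72/433)*(481 + 68) = (-12 - 72*1/433)*549 = (-12 - 72/433)*549 = -5268/433*549 = -2892132/433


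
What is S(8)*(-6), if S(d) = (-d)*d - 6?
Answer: 420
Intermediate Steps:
S(d) = -6 - d**2 (S(d) = -d**2 - 6 = -6 - d**2)
S(8)*(-6) = (-6 - 1*8**2)*(-6) = (-6 - 1*64)*(-6) = (-6 - 64)*(-6) = -70*(-6) = 420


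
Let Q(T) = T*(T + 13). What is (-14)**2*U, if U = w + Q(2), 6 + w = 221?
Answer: 48020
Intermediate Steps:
w = 215 (w = -6 + 221 = 215)
Q(T) = T*(13 + T)
U = 245 (U = 215 + 2*(13 + 2) = 215 + 2*15 = 215 + 30 = 245)
(-14)**2*U = (-14)**2*245 = 196*245 = 48020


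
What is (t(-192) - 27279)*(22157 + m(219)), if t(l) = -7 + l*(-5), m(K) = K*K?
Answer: -1845926468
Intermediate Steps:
m(K) = K²
t(l) = -7 - 5*l
(t(-192) - 27279)*(22157 + m(219)) = ((-7 - 5*(-192)) - 27279)*(22157 + 219²) = ((-7 + 960) - 27279)*(22157 + 47961) = (953 - 27279)*70118 = -26326*70118 = -1845926468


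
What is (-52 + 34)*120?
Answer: -2160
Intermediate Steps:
(-52 + 34)*120 = -18*120 = -2160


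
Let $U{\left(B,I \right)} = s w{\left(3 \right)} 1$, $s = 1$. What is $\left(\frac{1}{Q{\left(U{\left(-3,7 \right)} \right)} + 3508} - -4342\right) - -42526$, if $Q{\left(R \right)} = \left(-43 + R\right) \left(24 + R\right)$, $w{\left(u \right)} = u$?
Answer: $\frac{113795505}{2428} \approx 46868.0$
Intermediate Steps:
$U{\left(B,I \right)} = 3$ ($U{\left(B,I \right)} = 1 \cdot 3 \cdot 1 = 3 \cdot 1 = 3$)
$\left(\frac{1}{Q{\left(U{\left(-3,7 \right)} \right)} + 3508} - -4342\right) - -42526 = \left(\frac{1}{\left(-1032 + 3^{2} - 57\right) + 3508} - -4342\right) - -42526 = \left(\frac{1}{\left(-1032 + 9 - 57\right) + 3508} + 4342\right) + 42526 = \left(\frac{1}{-1080 + 3508} + 4342\right) + 42526 = \left(\frac{1}{2428} + 4342\right) + 42526 = \frac{10542377}{2428} + 42526 = \frac{113795505}{2428}$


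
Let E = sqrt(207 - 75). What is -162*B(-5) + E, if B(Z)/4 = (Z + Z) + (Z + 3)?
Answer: 7776 + 2*sqrt(33) ≈ 7787.5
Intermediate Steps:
B(Z) = 12 + 12*Z (B(Z) = 4*((Z + Z) + (Z + 3)) = 4*(2*Z + (3 + Z)) = 4*(3 + 3*Z) = 12 + 12*Z)
E = 2*sqrt(33) (E = sqrt(132) = 2*sqrt(33) ≈ 11.489)
-162*B(-5) + E = -162*(12 + 12*(-5)) + 2*sqrt(33) = -162*(12 - 60) + 2*sqrt(33) = -162*(-48) + 2*sqrt(33) = 7776 + 2*sqrt(33)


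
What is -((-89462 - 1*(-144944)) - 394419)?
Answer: 338937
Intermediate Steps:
-((-89462 - 1*(-144944)) - 394419) = -((-89462 + 144944) - 394419) = -(55482 - 394419) = -1*(-338937) = 338937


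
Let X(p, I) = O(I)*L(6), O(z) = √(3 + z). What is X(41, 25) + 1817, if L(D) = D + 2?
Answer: 1817 + 16*√7 ≈ 1859.3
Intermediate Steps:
L(D) = 2 + D
X(p, I) = 8*√(3 + I) (X(p, I) = √(3 + I)*(2 + 6) = √(3 + I)*8 = 8*√(3 + I))
X(41, 25) + 1817 = 8*√(3 + 25) + 1817 = 8*√28 + 1817 = 8*(2*√7) + 1817 = 16*√7 + 1817 = 1817 + 16*√7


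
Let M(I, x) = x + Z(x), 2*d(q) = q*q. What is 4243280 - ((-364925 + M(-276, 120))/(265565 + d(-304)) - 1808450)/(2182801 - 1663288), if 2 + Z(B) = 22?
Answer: 687285162409087355/161970126549 ≈ 4.2433e+6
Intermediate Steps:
Z(B) = 20 (Z(B) = -2 + 22 = 20)
d(q) = q²/2 (d(q) = (q*q)/2 = q²/2)
M(I, x) = 20 + x (M(I, x) = x + 20 = 20 + x)
4243280 - ((-364925 + M(-276, 120))/(265565 + d(-304)) - 1808450)/(2182801 - 1663288) = 4243280 - ((-364925 + (20 + 120))/(265565 + (½)*(-304)²) - 1808450)/(2182801 - 1663288) = 4243280 - ((-364925 + 140)/(265565 + (½)*92416) - 1808450)/519513 = 4243280 - (-364785/(265565 + 46208) - 1808450)/519513 = 4243280 - (-364785/311773 - 1808450)/519513 = 4243280 - (-563826246635)/(311773*519513) = 4243280 - 1*(-563826246635/161970126549) = 4243280 + 563826246635/161970126549 = 687285162409087355/161970126549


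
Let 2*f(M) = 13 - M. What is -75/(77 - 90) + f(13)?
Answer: 75/13 ≈ 5.7692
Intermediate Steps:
f(M) = 13/2 - M/2 (f(M) = (13 - M)/2 = 13/2 - M/2)
-75/(77 - 90) + f(13) = -75/(77 - 90) + (13/2 - ½*13) = -75/(-13) + (13/2 - 13/2) = -1/13*(-75) + 0 = 75/13 + 0 = 75/13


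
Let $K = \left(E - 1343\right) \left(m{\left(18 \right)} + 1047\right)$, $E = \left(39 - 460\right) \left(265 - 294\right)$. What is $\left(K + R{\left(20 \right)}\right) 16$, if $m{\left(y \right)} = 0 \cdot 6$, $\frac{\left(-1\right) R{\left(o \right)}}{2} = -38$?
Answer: $182028448$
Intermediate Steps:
$R{\left(o \right)} = 76$ ($R{\left(o \right)} = \left(-2\right) \left(-38\right) = 76$)
$E = 12209$ ($E = \left(-421\right) \left(-29\right) = 12209$)
$m{\left(y \right)} = 0$
$K = 11376702$ ($K = \left(12209 - 1343\right) \left(0 + 1047\right) = 10866 \cdot 1047 = 11376702$)
$\left(K + R{\left(20 \right)}\right) 16 = \left(11376702 + 76\right) 16 = 11376778 \cdot 16 = 182028448$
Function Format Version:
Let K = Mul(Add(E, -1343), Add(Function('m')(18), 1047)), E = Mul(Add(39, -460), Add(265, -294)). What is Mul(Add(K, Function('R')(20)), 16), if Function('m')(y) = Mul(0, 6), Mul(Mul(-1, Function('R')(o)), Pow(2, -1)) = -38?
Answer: 182028448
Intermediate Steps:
Function('R')(o) = 76 (Function('R')(o) = Mul(-2, -38) = 76)
E = 12209 (E = Mul(-421, -29) = 12209)
Function('m')(y) = 0
K = 11376702 (K = Mul(Add(12209, -1343), Add(0, 1047)) = Mul(10866, 1047) = 11376702)
Mul(Add(K, Function('R')(20)), 16) = Mul(Add(11376702, 76), 16) = Mul(11376778, 16) = 182028448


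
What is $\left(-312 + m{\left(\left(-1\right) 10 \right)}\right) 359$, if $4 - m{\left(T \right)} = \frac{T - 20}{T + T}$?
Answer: $- \frac{222221}{2} \approx -1.1111 \cdot 10^{5}$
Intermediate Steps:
$m{\left(T \right)} = 4 - \frac{-20 + T}{2 T}$ ($m{\left(T \right)} = 4 - \frac{T - 20}{T + T} = 4 - \frac{-20 + T}{2 T}$)
$\left(-312 + m{\left(\left(-1\right) 10 \right)}\right) 359 = \left(-312 + \left(\frac{7}{2} + \frac{10}{\left(-1\right) 10}\right)\right) 359 = \left(-312 + \left(\frac{7}{2} + \frac{10}{-10}\right)\right) 359 = \left(-312 + \left(\frac{7}{2} + 10 \left(- \frac{1}{10}\right)\right)\right) 359 = \left(-312 + \left(\frac{7}{2} - 1\right)\right) 359 = \left(-312 + \frac{5}{2}\right) 359 = \left(- \frac{619}{2}\right) 359 = - \frac{222221}{2}$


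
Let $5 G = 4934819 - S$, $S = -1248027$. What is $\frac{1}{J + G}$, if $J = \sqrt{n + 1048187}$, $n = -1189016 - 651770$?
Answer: $\frac{204730}{253162943541} - \frac{25 i \sqrt{792599}}{38227604474691} \approx 8.0869 \cdot 10^{-7} - 5.8222 \cdot 10^{-10} i$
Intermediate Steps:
$n = -1840786$
$G = \frac{6182846}{5}$ ($G = \frac{4934819 - -1248027}{5} = \frac{4934819 + 1248027}{5} = \frac{1}{5} \cdot 6182846 = \frac{6182846}{5} \approx 1.2366 \cdot 10^{6}$)
$J = i \sqrt{792599}$ ($J = \sqrt{-1840786 + 1048187} = \sqrt{-792599} = i \sqrt{792599} \approx 890.28 i$)
$\frac{1}{J + G} = \frac{1}{i \sqrt{792599} + \frac{6182846}{5}} = \frac{1}{\frac{6182846}{5} + i \sqrt{792599}}$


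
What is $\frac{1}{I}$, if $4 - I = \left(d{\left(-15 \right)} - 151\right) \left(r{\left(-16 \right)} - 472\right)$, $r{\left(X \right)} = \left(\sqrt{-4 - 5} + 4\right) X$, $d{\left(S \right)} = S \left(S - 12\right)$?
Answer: $\frac{34037}{4671230692} - \frac{762 i}{1167807673} \approx 7.2865 \cdot 10^{-6} - 6.525 \cdot 10^{-7} i$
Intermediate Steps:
$d{\left(S \right)} = S \left(-12 + S\right)$
$r{\left(X \right)} = X \left(4 + 3 i\right)$ ($r{\left(X \right)} = \left(\sqrt{-9} + 4\right) X = \left(3 i + 4\right) X = \left(4 + 3 i\right) X = X \left(4 + 3 i\right)$)
$I = 136148 + 12192 i$ ($I = 4 - \left(- 15 \left(-12 - 15\right) - 151\right) \left(- 16 \left(4 + 3 i\right) - 472\right) = 4 - \left(\left(-15\right) \left(-27\right) - 151\right) \left(\left(-64 - 48 i\right) - 472\right) = 4 - \left(405 - 151\right) \left(-536 - 48 i\right) = 4 - 254 \left(-536 - 48 i\right) = 4 - \left(-136144 - 12192 i\right) = 4 + \left(136144 + 12192 i\right) = 136148 + 12192 i \approx 1.3615 \cdot 10^{5} + 12192.0 i$)
$\frac{1}{I} = \frac{1}{136148 + 12192 i} = \frac{136148 - 12192 i}{18684922768}$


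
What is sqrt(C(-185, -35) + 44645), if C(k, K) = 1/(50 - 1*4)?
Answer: sqrt(94468866)/46 ≈ 211.29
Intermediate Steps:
C(k, K) = 1/46 (C(k, K) = 1/(50 - 4) = 1/46)
sqrt(C(-185, -35) + 44645) = sqrt(1/46 + 44645) = sqrt(2053671/46) = sqrt(94468866)/46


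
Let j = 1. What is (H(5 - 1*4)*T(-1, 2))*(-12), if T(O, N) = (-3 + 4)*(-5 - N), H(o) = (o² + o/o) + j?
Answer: 252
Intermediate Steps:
H(o) = 2 + o² (H(o) = (o² + o/o) + 1 = (o² + 1) + 1 = (1 + o²) + 1 = 2 + o²)
T(O, N) = -5 - N (T(O, N) = 1*(-5 - N) = -5 - N)
(H(5 - 1*4)*T(-1, 2))*(-12) = ((2 + (5 - 1*4)²)*(-5 - 1*2))*(-12) = ((2 + (5 - 4)²)*(-5 - 2))*(-12) = ((2 + 1²)*(-7))*(-12) = ((2 + 1)*(-7))*(-12) = (3*(-7))*(-12) = -21*(-12) = 252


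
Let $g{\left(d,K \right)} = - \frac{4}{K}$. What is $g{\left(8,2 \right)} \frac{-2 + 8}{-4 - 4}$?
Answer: $\frac{3}{2} \approx 1.5$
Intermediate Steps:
$g{\left(8,2 \right)} \frac{-2 + 8}{-4 - 4} = - \frac{4}{2} \frac{-2 + 8}{-4 - 4} = \left(-4\right) \frac{1}{2} \frac{6}{-8} = - 2 \cdot 6 \left(- \frac{1}{8}\right) = \left(-2\right) \left(- \frac{3}{4}\right) = \frac{3}{2}$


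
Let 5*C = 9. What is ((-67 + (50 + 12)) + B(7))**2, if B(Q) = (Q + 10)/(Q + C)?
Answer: 18225/1936 ≈ 9.4137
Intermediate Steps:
C = 9/5 (C = (1/5)*9 = 9/5 ≈ 1.8000)
B(Q) = (10 + Q)/(9/5 + Q) (B(Q) = (Q + 10)/(Q + 9/5) = (10 + Q)/(9/5 + Q))
((-67 + (50 + 12)) + B(7))**2 = ((-67 + (50 + 12)) + 5*(10 + 7)/(9 + 5*7))**2 = ((-67 + 62) + 5*17/(9 + 35))**2 = (-5 + 5*17/44)**2 = (-5 + 5*(1/44)*17)**2 = (-5 + 85/44)**2 = (-135/44)**2 = 18225/1936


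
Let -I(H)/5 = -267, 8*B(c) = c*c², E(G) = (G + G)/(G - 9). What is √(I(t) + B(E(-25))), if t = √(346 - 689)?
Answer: √1784539810/1156 ≈ 36.543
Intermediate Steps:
E(G) = 2*G/(-9 + G) (E(G) = (2*G)/(-9 + G) = 2*G/(-9 + G))
B(c) = c³/8 (B(c) = (c*c²)/8 = c³/8)
t = 7*I*√7 (t = √(-343) = 7*I*√7 ≈ 18.52*I)
I(H) = 1335 (I(H) = -5*(-267) = 1335)
√(I(t) + B(E(-25))) = √(1335 + (2*(-25)/(-9 - 25))³/8) = √(1335 + (2*(-25)/(-34))³/8) = √(1335 + (2*(-25)*(-1/34))³/8) = √(1335 + (25/17)³/8) = √(1335 + (⅛)*(15625/4913)) = √(1335 + 15625/39304) = √(52486465/39304) = √1784539810/1156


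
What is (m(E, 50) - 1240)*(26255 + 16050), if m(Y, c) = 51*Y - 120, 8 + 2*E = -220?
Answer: -303496070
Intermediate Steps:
E = -114 (E = -4 + (½)*(-220) = -4 - 110 = -114)
m(Y, c) = -120 + 51*Y
(m(E, 50) - 1240)*(26255 + 16050) = ((-120 + 51*(-114)) - 1240)*(26255 + 16050) = ((-120 - 5814) - 1240)*42305 = (-5934 - 1240)*42305 = -7174*42305 = -303496070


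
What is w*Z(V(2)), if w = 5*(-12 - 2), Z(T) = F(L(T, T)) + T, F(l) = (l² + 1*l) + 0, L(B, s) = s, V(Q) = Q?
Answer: -560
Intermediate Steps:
F(l) = l + l² (F(l) = (l² + l) + 0 = (l + l²) + 0 = l + l²)
Z(T) = T + T*(1 + T) (Z(T) = T*(1 + T) + T = T + T*(1 + T))
w = -70 (w = 5*(-14) = -70)
w*Z(V(2)) = -140*(2 + 2) = -140*4 = -70*8 = -560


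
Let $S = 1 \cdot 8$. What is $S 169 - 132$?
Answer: $1220$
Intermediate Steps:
$S = 8$
$S 169 - 132 = 8 \cdot 169 - 132 = 1352 - 132 = 1220$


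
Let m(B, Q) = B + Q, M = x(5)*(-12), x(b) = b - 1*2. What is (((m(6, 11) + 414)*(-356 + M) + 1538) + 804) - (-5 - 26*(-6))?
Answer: -166761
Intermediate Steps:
x(b) = -2 + b (x(b) = b - 2 = -2 + b)
M = -36 (M = (-2 + 5)*(-12) = 3*(-12) = -36)
(((m(6, 11) + 414)*(-356 + M) + 1538) + 804) - (-5 - 26*(-6)) = ((((6 + 11) + 414)*(-356 - 36) + 1538) + 804) - (-5 - 26*(-6)) = (((17 + 414)*(-392) + 1538) + 804) - (-5 + 156) = ((431*(-392) + 1538) + 804) - 1*151 = ((-168952 + 1538) + 804) - 151 = (-167414 + 804) - 151 = -166610 - 151 = -166761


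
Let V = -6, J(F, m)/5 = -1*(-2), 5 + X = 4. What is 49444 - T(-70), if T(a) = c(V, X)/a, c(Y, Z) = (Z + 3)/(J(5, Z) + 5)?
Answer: 25958101/525 ≈ 49444.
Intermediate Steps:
X = -1 (X = -5 + 4 = -1)
J(F, m) = 10 (J(F, m) = 5*(-1*(-2)) = 5*2 = 10)
c(Y, Z) = ⅕ + Z/15 (c(Y, Z) = (Z + 3)/(10 + 5) = (3 + Z)/15 = (3 + Z)*(1/15) = ⅕ + Z/15)
T(a) = 2/(15*a) (T(a) = (⅕ + (1/15)*(-1))/a = (⅕ - 1/15)/a = 2/(15*a))
49444 - T(-70) = 49444 - 2/(15*(-70)) = 49444 - 2*(-1)/(15*70) = 49444 - 1*(-1/525) = 49444 + 1/525 = 25958101/525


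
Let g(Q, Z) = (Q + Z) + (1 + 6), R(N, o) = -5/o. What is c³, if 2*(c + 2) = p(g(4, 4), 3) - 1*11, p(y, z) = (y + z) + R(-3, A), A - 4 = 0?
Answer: 343/512 ≈ 0.66992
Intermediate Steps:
A = 4 (A = 4 + 0 = 4)
g(Q, Z) = 7 + Q + Z (g(Q, Z) = (Q + Z) + 7 = 7 + Q + Z)
p(y, z) = -5/4 + y + z (p(y, z) = (y + z) - 5/4 = -5/4 + y + z)
c = 7/8 (c = -2 + ((-5/4 + (7 + 4 + 4) + 3) - 1*11)/2 = -2 + ((-5/4 + 15 + 3) - 11)/2 = -2 + (67/4 - 11)/2 = -2 + (½)*(23/4) = -2 + 23/8 = 7/8 ≈ 0.87500)
c³ = (7/8)³ = 343/512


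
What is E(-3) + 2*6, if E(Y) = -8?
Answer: 4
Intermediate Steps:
E(-3) + 2*6 = -8 + 2*6 = -8 + 12 = 4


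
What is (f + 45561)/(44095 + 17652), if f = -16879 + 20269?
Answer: 6993/8821 ≈ 0.79277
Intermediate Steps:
f = 3390
(f + 45561)/(44095 + 17652) = (3390 + 45561)/(44095 + 17652) = 48951/61747 = 48951*(1/61747) = 6993/8821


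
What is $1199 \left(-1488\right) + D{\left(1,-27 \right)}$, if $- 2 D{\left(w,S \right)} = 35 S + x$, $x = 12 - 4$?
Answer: $- \frac{3567287}{2} \approx -1.7836 \cdot 10^{6}$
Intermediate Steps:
$x = 8$
$D{\left(w,S \right)} = -4 - \frac{35 S}{2}$ ($D{\left(w,S \right)} = - \frac{35 S + 8}{2} = - \frac{8 + 35 S}{2} = -4 - \frac{35 S}{2}$)
$1199 \left(-1488\right) + D{\left(1,-27 \right)} = 1199 \left(-1488\right) - - \frac{937}{2} = -1784112 + \left(-4 + \frac{945}{2}\right) = -1784112 + \frac{937}{2} = - \frac{3567287}{2}$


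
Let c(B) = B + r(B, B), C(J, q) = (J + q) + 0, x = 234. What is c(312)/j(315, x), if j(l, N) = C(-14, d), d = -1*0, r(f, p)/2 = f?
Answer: -468/7 ≈ -66.857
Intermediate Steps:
r(f, p) = 2*f
d = 0
C(J, q) = J + q
j(l, N) = -14 (j(l, N) = -14 + 0 = -14)
c(B) = 3*B (c(B) = B + 2*B = 3*B)
c(312)/j(315, x) = (3*312)/(-14) = 936*(-1/14) = -468/7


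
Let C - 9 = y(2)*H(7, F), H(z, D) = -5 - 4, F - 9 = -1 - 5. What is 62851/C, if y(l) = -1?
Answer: 62851/18 ≈ 3491.7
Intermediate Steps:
F = 3 (F = 9 + (-1 - 5) = 9 - 6 = 3)
H(z, D) = -9
C = 18 (C = 9 - 1*(-9) = 9 + 9 = 18)
62851/C = 62851/18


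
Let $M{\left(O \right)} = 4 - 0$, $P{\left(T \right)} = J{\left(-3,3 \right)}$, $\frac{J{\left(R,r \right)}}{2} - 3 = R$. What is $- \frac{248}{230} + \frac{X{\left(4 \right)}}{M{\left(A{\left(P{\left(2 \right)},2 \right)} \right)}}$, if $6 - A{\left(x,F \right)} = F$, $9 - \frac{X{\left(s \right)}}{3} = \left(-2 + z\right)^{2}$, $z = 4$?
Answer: $\frac{1229}{460} \approx 2.6717$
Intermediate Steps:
$J{\left(R,r \right)} = 6 + 2 R$
$P{\left(T \right)} = 0$ ($P{\left(T \right)} = 6 + 2 \left(-3\right) = 6 - 6 = 0$)
$X{\left(s \right)} = 15$ ($X{\left(s \right)} = 27 - 3 \left(-2 + 4\right)^{2} = 27 - 3 \cdot 2^{2} = 27 - 12 = 15$)
$A{\left(x,F \right)} = 6 - F$
$M{\left(O \right)} = 4$ ($M{\left(O \right)} = 4 + 0 = 4$)
$- \frac{248}{230} + \frac{X{\left(4 \right)}}{M{\left(A{\left(P{\left(2 \right)},2 \right)} \right)}} = - \frac{248}{230} + \frac{15}{4} = \left(-248\right) \frac{1}{230} + 15 \cdot \frac{1}{4} = - \frac{124}{115} + \frac{15}{4} = \frac{1229}{460}$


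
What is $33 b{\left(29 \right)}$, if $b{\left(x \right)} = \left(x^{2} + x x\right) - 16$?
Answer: $54978$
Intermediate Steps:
$b{\left(x \right)} = -16 + 2 x^{2}$ ($b{\left(x \right)} = \left(x^{2} + x^{2}\right) - 16 = 2 x^{2} - 16 = -16 + 2 x^{2}$)
$33 b{\left(29 \right)} = 33 \left(-16 + 2 \cdot 29^{2}\right) = 33 \left(-16 + 2 \cdot 841\right) = 33 \left(-16 + 1682\right) = 33 \cdot 1666 = 54978$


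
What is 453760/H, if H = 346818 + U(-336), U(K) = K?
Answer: 226880/173241 ≈ 1.3096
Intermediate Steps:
H = 346482 (H = 346818 - 336 = 346482)
453760/H = 453760/346482 = 453760*(1/346482) = 226880/173241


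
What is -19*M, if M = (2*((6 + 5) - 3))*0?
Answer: 0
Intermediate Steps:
M = 0 (M = (2*(11 - 3))*0 = (2*8)*0 = 16*0 = 0)
-19*M = -19*0 = 0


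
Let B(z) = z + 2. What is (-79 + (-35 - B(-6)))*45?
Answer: -4950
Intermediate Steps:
B(z) = 2 + z
(-79 + (-35 - B(-6)))*45 = (-79 + (-35 - (2 - 6)))*45 = (-79 + (-35 - 1*(-4)))*45 = (-79 + (-35 + 4))*45 = (-79 - 31)*45 = -110*45 = -4950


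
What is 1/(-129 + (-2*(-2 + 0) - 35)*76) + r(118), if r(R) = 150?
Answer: 372749/2485 ≈ 150.00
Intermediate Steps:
1/(-129 + (-2*(-2 + 0) - 35)*76) + r(118) = 1/(-129 + (-2*(-2 + 0) - 35)*76) + 150 = 1/(-129 + (-2*(-2) - 35)*76) + 150 = 1/(-129 + (4 - 35)*76) + 150 = 1/(-129 - 31*76) + 150 = 1/(-129 - 2356) + 150 = 1/(-2485) + 150 = -1/2485 + 150 = 372749/2485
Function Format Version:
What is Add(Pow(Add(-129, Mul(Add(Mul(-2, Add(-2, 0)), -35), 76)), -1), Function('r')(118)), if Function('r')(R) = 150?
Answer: Rational(372749, 2485) ≈ 150.00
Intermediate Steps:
Add(Pow(Add(-129, Mul(Add(Mul(-2, Add(-2, 0)), -35), 76)), -1), Function('r')(118)) = Add(Pow(Add(-129, Mul(Add(Mul(-2, Add(-2, 0)), -35), 76)), -1), 150) = Add(Pow(Add(-129, Mul(Add(Mul(-2, -2), -35), 76)), -1), 150) = Add(Pow(Add(-129, Mul(Add(4, -35), 76)), -1), 150) = Add(Pow(Add(-129, Mul(-31, 76)), -1), 150) = Add(Pow(Add(-129, -2356), -1), 150) = Add(Pow(-2485, -1), 150) = Add(Rational(-1, 2485), 150) = Rational(372749, 2485)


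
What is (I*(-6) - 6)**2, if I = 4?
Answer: 900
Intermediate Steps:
(I*(-6) - 6)**2 = (4*(-6) - 6)**2 = (-24 - 6)**2 = (-30)**2 = 900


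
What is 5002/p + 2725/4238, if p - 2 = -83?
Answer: -20977751/343278 ≈ -61.110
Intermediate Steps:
p = -81 (p = 2 - 83 = -81)
5002/p + 2725/4238 = 5002/(-81) + 2725/4238 = 5002*(-1/81) + 2725*(1/4238) = -5002/81 + 2725/4238 = -20977751/343278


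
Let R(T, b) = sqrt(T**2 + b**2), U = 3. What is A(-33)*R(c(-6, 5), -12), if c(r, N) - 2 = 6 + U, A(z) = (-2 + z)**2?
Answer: 1225*sqrt(265) ≈ 19942.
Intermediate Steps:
c(r, N) = 11 (c(r, N) = 2 + (6 + 3) = 2 + 9 = 11)
A(-33)*R(c(-6, 5), -12) = (-2 - 33)**2*sqrt(11**2 + (-12)**2) = (-35)**2*sqrt(121 + 144) = 1225*sqrt(265)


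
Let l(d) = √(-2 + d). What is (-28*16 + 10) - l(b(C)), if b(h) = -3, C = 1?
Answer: -438 - I*√5 ≈ -438.0 - 2.2361*I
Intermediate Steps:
(-28*16 + 10) - l(b(C)) = (-28*16 + 10) - √(-2 - 3) = (-448 + 10) - √(-5) = -438 - I*√5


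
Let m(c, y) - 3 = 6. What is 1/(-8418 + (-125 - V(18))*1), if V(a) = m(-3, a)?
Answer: -1/8552 ≈ -0.00011693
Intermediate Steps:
m(c, y) = 9 (m(c, y) = 3 + 6 = 9)
V(a) = 9
1/(-8418 + (-125 - V(18))*1) = 1/(-8418 + (-125 - 1*9)*1) = 1/(-8418 + (-125 - 9)*1) = 1/(-8418 - 134*1) = 1/(-8418 - 134) = 1/(-8552) = -1/8552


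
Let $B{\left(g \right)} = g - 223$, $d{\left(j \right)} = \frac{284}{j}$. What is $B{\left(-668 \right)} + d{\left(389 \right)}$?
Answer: $- \frac{346315}{389} \approx -890.27$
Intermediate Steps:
$B{\left(g \right)} = -223 + g$
$B{\left(-668 \right)} + d{\left(389 \right)} = \left(-223 - 668\right) + \frac{284}{389} = -891 + 284 \cdot \frac{1}{389} = -891 + \frac{284}{389} = - \frac{346315}{389}$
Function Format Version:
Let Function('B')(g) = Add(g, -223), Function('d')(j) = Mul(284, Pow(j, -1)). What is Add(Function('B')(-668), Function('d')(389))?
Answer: Rational(-346315, 389) ≈ -890.27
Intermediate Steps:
Function('B')(g) = Add(-223, g)
Add(Function('B')(-668), Function('d')(389)) = Add(Add(-223, -668), Mul(284, Pow(389, -1))) = Add(-891, Mul(284, Rational(1, 389))) = Add(-891, Rational(284, 389)) = Rational(-346315, 389)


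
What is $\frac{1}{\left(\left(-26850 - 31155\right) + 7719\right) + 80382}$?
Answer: $\frac{1}{30096} \approx 3.3227 \cdot 10^{-5}$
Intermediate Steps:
$\frac{1}{\left(\left(-26850 - 31155\right) + 7719\right) + 80382} = \frac{1}{\left(-58005 + 7719\right) + 80382} = \frac{1}{-50286 + 80382} = \frac{1}{30096}$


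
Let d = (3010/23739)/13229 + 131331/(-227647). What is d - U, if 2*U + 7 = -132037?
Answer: 4719937519952773063/71490999407457 ≈ 66021.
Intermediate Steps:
U = -66022 (U = -7/2 + (½)*(-132037) = -7/2 - 132037/2 = -66022)
d = -41242926352991/71490999407457 (d = (3010*(1/23739))*(1/13229) + 131331*(-1/227647) = (3010/23739)*(1/13229) - 131331/227647 = 3010/314043231 - 131331/227647 = -41242926352991/71490999407457 ≈ -0.57690)
d - U = -41242926352991/71490999407457 - 1*(-66022) = -41242926352991/71490999407457 + 66022 = 4719937519952773063/71490999407457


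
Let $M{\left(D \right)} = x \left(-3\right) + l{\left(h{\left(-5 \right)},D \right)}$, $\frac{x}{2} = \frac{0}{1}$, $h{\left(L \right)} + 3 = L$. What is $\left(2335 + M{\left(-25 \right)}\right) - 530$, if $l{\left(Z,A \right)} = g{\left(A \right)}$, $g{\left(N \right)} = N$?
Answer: $1780$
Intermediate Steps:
$h{\left(L \right)} = -3 + L$
$l{\left(Z,A \right)} = A$
$x = 0$ ($x = 2 \cdot \frac{0}{1} = 2 \cdot 0 \cdot 1 = 2 \cdot 0 = 0$)
$M{\left(D \right)} = D$ ($M{\left(D \right)} = 0 \left(-3\right) + D = 0 + D = D$)
$\left(2335 + M{\left(-25 \right)}\right) - 530 = \left(2335 - 25\right) - 530 = 2310 - 530 = 1780$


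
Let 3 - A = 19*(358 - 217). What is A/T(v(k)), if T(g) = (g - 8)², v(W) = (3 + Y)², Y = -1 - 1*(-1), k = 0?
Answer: -2676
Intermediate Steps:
Y = 0 (Y = -1 + 1 = 0)
v(W) = 9 (v(W) = (3 + 0)² = 3² = 9)
T(g) = (-8 + g)²
A = -2676 (A = 3 - 19*(358 - 217) = 3 - 19*141 = 3 - 1*2679 = 3 - 2679 = -2676)
A/T(v(k)) = -2676/(-8 + 9)² = -2676/(1²) = -2676/1 = -2676*1 = -2676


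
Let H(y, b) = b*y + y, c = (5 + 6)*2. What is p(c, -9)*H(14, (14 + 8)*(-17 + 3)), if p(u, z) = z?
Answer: 38682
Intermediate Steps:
c = 22 (c = 11*2 = 22)
H(y, b) = y + b*y
p(c, -9)*H(14, (14 + 8)*(-17 + 3)) = -126*(1 + (14 + 8)*(-17 + 3)) = -126*(1 + 22*(-14)) = -126*(1 - 308) = -126*(-307) = -9*(-4298) = 38682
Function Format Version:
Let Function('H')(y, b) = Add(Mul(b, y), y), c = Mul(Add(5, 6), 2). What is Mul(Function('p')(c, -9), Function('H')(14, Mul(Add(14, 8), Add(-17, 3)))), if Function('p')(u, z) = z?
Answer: 38682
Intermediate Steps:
c = 22 (c = Mul(11, 2) = 22)
Function('H')(y, b) = Add(y, Mul(b, y))
Mul(Function('p')(c, -9), Function('H')(14, Mul(Add(14, 8), Add(-17, 3)))) = Mul(-9, Mul(14, Add(1, Mul(Add(14, 8), Add(-17, 3))))) = Mul(-9, Mul(14, Add(1, Mul(22, -14)))) = Mul(-9, Mul(14, Add(1, -308))) = Mul(-9, Mul(14, -307)) = Mul(-9, -4298) = 38682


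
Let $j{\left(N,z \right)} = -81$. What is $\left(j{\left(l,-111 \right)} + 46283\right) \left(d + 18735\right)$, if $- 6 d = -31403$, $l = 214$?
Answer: $\frac{3322224113}{3} \approx 1.1074 \cdot 10^{9}$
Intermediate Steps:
$d = \frac{31403}{6}$ ($d = \left(- \frac{1}{6}\right) \left(-31403\right) = \frac{31403}{6} \approx 5233.8$)
$\left(j{\left(l,-111 \right)} + 46283\right) \left(d + 18735\right) = \left(-81 + 46283\right) \left(\frac{31403}{6} + 18735\right) = 46202 \cdot \frac{143813}{6} = \frac{3322224113}{3}$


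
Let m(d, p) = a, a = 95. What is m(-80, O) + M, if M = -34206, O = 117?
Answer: -34111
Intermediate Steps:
m(d, p) = 95
m(-80, O) + M = 95 - 34206 = -34111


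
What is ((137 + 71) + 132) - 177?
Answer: 163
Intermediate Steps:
((137 + 71) + 132) - 177 = (208 + 132) - 177 = 340 - 177 = 163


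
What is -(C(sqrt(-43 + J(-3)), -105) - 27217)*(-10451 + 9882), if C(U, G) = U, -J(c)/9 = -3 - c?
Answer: -15486473 + 569*I*sqrt(43) ≈ -1.5486e+7 + 3731.2*I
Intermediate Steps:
J(c) = 27 + 9*c (J(c) = -9*(-3 - c) = 27 + 9*c)
-(C(sqrt(-43 + J(-3)), -105) - 27217)*(-10451 + 9882) = -(sqrt(-43 + (27 + 9*(-3))) - 27217)*(-10451 + 9882) = -(sqrt(-43 + (27 - 27)) - 27217)*(-569) = -(sqrt(-43 + 0) - 27217)*(-569) = -(sqrt(-43) - 27217)*(-569) = -(I*sqrt(43) - 27217)*(-569) = -(-27217 + I*sqrt(43))*(-569) = -(15486473 - 569*I*sqrt(43)) = -15486473 + 569*I*sqrt(43)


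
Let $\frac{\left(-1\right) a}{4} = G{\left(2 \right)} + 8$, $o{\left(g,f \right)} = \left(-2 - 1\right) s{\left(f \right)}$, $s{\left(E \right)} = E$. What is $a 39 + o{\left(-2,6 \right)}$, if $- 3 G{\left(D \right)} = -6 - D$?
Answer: $-1682$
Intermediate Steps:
$G{\left(D \right)} = 2 + \frac{D}{3}$ ($G{\left(D \right)} = - \frac{-6 - D}{3} = 2 + \frac{D}{3}$)
$o{\left(g,f \right)} = - 3 f$ ($o{\left(g,f \right)} = \left(-2 - 1\right) f = - 3 f$)
$a = - \frac{128}{3}$ ($a = - 4 \left(\left(2 + \frac{1}{3} \cdot 2\right) + 8\right) = - 4 \left(\left(2 + \frac{2}{3}\right) + 8\right) = - 4 \left(\frac{8}{3} + 8\right) = \left(-4\right) \frac{32}{3} = - \frac{128}{3} \approx -42.667$)
$a 39 + o{\left(-2,6 \right)} = \left(- \frac{128}{3}\right) 39 - 18 = -1664 - 18 = -1682$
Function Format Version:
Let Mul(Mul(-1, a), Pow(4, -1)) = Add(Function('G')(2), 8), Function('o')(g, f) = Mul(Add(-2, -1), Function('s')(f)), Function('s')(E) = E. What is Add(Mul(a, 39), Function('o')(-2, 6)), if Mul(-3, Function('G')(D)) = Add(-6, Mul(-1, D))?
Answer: -1682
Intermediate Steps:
Function('G')(D) = Add(2, Mul(Rational(1, 3), D)) (Function('G')(D) = Mul(Rational(-1, 3), Add(-6, Mul(-1, D))) = Add(2, Mul(Rational(1, 3), D)))
Function('o')(g, f) = Mul(-3, f) (Function('o')(g, f) = Mul(Add(-2, -1), f) = Mul(-3, f))
a = Rational(-128, 3) (a = Mul(-4, Add(Add(2, Mul(Rational(1, 3), 2)), 8)) = Mul(-4, Add(Add(2, Rational(2, 3)), 8)) = Mul(-4, Add(Rational(8, 3), 8)) = Mul(-4, Rational(32, 3)) = Rational(-128, 3) ≈ -42.667)
Add(Mul(a, 39), Function('o')(-2, 6)) = Add(Mul(Rational(-128, 3), 39), Mul(-3, 6)) = Add(-1664, -18) = -1682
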